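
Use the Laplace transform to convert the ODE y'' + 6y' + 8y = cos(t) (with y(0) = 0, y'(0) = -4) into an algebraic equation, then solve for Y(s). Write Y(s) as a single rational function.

Y(s) = (-4*s^2 + s - 4)/(s^4 + 6*s^3 + 9*s^2 + 6*s + 8)

Take the Laplace transform of both sides.
With L{y''} = s^2 Y - s·y(0) - y'(0) and L{y'} = sY - y(0), with y(0) = 0, y'(0) = -4: the LHS transforms to (s^2 + 6*s + 8)Y - (-4).
The right side is L{cos(t)} = s/(s^2 + 1).
So (s^2 + 6*s + 8)Y = s/(s^2 + 1) + (-4).
Divide through and combine into a single rational function.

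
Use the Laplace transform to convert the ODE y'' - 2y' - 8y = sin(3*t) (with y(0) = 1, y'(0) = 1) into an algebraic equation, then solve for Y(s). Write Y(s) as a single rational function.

Y(s) = (s^3 - s^2 + 9*s - 6)/(s^4 - 2*s^3 + s^2 - 18*s - 72)

Apply the Laplace transform to the equation.
Using L{y''} = s^2 Y - s·y(0) - y'(0) and L{y'} = sY - y(0), with y(0) = 1, y'(0) = 1, the left side becomes (s^2 - 2*s - 8)Y - (s - 1).
The right side is L{sin(3*t)} = 3/(s^2 + 9).
So (s^2 - 2*s - 8)Y = 3/(s^2 + 9) + (s - 1).
Divide through and combine into a single rational function.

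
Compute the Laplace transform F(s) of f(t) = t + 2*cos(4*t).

F(s) = 2*s/(s^2 + 16) + s^(-2)

Apply the Laplace transform termwise.
(2)·[L{cos(4t)} = s/(s^2 + 16)]; L{t} = 1!/s^2 = 1/s^2.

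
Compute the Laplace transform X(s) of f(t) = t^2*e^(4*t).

X(s) = 2/(s - 4)^3

L{e^(4t)} = 1/(s - 4).
Then apply L{t^2·g(t)} = (-1)^2 d^2/ds^2[G(s)] with G(s) = 1/(s - 4):
differentiating 2 times and applying the sign gives 2/(s - 4)^3.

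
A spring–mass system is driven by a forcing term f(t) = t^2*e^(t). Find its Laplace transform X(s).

L{e^(t)} = 1/(s - 1).
Then apply L{t^2·g(t)} = (-1)^2 d^2/ds^2[G(s)] with G(s) = 1/(s - 1):
differentiating 2 times and applying the sign gives 2/(s - 1)^3.

X(s) = 2/(s - 1)^3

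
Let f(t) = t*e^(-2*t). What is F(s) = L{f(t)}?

F(s) = (s + 2)^(-2)

L{e^(-2t)} = 1/(s + 2).
Then apply L{t·g(t)} = -d/ds[G(s)] with G(s) = 1/(s + 2):
differentiating 1 time and applying the sign gives (s + 2)^(-2).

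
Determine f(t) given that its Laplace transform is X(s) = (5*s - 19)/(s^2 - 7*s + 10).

Factor the denominator: s^2 - 7*s + 10 = (s - 5)*(s - 2).
Partial fraction decomposition gives [3/(s - 2)] + [2/(s - 5)].
Invert each term: 3/(s - 2) ↔ 3e^(2t); 2/(s - 5) ↔ 2e^(5t).

f(t) = 2*exp(5*t) + 3*exp(2*t)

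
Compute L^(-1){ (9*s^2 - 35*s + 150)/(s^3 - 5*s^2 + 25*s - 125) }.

4*exp(5*t) - 2*sin(5*t) + 5*cos(5*t)

Factor the denominator: s^3 - 5*s^2 + 25*s - 125 = (s - 5)*(s^2 + 25).
Partial fraction decomposition gives [4/(s - 5)] + [5*s/(s^2 + 25)] + [-10/(s^2 + 25)].
Invert each term: 4/(s - 5) ↔ 4e^(5t); 5·s/(s^2 + 25) ↔ 5cos(5t); -2·5/(s^2 + 25) ↔ -2sin(5t).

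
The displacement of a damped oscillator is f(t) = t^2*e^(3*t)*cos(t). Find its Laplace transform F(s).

L{cos(t)} = s/(s^2 + 1).
Multiplying by e^(3t) shifts s → s - 3, so L{e^(3*t)*cos(t)} = (s - 3)/((s - 3)^2 + 1).
Then apply L{t^2·g(t)} = (-1)^2 d^2/ds^2[G(s)] with G(s) = (s - 3)/((s - 3)^2 + 1):
differentiating 2 times and applying the sign gives 2*(s - 3)*(s^2 - 6*s + 6)/(s^2 - 6*s + 10)^3.

F(s) = 2*(s - 3)*(s^2 - 6*s + 6)/(s^2 - 6*s + 10)^3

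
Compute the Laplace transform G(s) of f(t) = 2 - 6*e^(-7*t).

The transform is linear, so treat each term independently.
L{2} = 2/s; (-6)·[L{e^(-7t)} = 1/(s + 7)].

G(s) = -6/(s + 7) + 2/s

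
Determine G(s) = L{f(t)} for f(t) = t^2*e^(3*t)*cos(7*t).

G(s) = 2*(s - 3)*(s^2 - 6*s - 138)/(s^2 - 6*s + 58)^3

L{cos(7t)} = s/(s^2 + 49).
Multiplying by e^(3t) shifts s → s - 3, so L{e^(3*t)*cos(7*t)} = (s - 3)/((s - 3)^2 + 49).
Then apply L{t^2·g(t)} = (-1)^2 d^2/ds^2[H(s)] with H(s) = (s - 3)/((s - 3)^2 + 49):
differentiating 2 times and applying the sign gives 2*(s - 3)*(s^2 - 6*s - 138)/(s^2 - 6*s + 58)^3.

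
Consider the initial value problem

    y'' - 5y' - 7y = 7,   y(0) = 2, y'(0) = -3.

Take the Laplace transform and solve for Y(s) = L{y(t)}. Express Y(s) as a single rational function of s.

Y(s) = (2*s^2 - 13*s + 7)/(s^3 - 5*s^2 - 7*s)

Apply the Laplace transform to the equation.
The derivative rules (L{y''} = s^2 Y - s·y(0) - y'(0) and L{y'} = sY - y(0), with y(0) = 2, y'(0) = -3) turn the left side into (s^2 - 5*s - 7)Y - (2*s - 13).
The right side is L{7} = 7/s.
So (s^2 - 5*s - 7)Y = 7/s + (2*s - 13).
Solve for Y(s) and write it as one ratio of polynomials.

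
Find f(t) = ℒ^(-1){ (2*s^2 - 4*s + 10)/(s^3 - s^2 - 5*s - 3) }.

Factor the denominator: s^3 - s^2 - 5*s - 3 = (s - 3)*(s + 1)^2.
Partial fraction decomposition gives [1/(s + 1)] + [-4/(s + 1)^2] + [1/(s - 3)].
Invert each term: 1/(s + 1) ↔ e^(-t); -4/(s + 1)^2 ↔ -4t·e^(-t); 1/(s - 3) ↔ e^(3t).

f(t) = -4*t*exp(-t) + exp(3*t) + exp(-t)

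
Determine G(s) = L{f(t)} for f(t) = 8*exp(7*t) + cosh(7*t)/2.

G(s) = s/(2*(s^2 - 49)) + 8/(s - 7)

The transform is linear, so treat each term independently.
(8)·[L{e^(7t)} = 1/(s - 7)]; (1/2)·[L{cosh(7t)} = s/(s^2 - 49)].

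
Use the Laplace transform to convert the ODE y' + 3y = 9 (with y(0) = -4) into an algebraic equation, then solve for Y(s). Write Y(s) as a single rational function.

Take the Laplace transform of both sides.
The derivative rules (L{y'} = sY - y(0) = sY - (-4)) turn the left side into (s + 3)Y - (-4).
The right side is L{9} = 9/s.
So (s + 3)Y = 9/s + (-4).
Divide through and combine into a single rational function.

Y(s) = (-4*s + 9)/(s^2 + 3*s)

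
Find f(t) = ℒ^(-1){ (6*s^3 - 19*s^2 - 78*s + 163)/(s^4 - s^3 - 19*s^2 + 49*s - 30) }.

Factor the denominator: s^4 - s^3 - 19*s^2 + 49*s - 30 = (s - 3)*(s - 2)*(s - 1)*(s + 5).
Partial fraction decomposition gives [6/(s - 1)] + [3/(s - 2)] + [2/(s + 5)] + [-5/(s - 3)].
Invert each term: 6/(s - 1) ↔ 6e^(t); 3/(s - 2) ↔ 3e^(2t); 2/(s + 5) ↔ 2e^(-5t); -5/(s - 3) ↔ -5e^(3t).

f(t) = -5*exp(3*t) + 3*exp(2*t) + 6*exp(t) + 2*exp(-5*t)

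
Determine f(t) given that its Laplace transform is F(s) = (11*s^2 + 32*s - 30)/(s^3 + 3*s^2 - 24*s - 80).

f(t) = -2*t*exp(-4*t) + 5*exp(5*t) + 6*exp(-4*t)

Factor the denominator: s^3 + 3*s^2 - 24*s - 80 = (s - 5)*(s + 4)^2.
Partial fraction decomposition gives [6/(s + 4)] + [-2/(s + 4)^2] + [5/(s - 5)].
Invert each term: 6/(s + 4) ↔ 6e^(-4t); -2/(s + 4)^2 ↔ -2t·e^(-4t); 5/(s - 5) ↔ 5e^(5t).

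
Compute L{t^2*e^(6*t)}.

2/(s - 6)^3

L{e^(6t)} = 1/(s - 6).
Then apply L{t^2·g(t)} = (-1)^2 d^2/ds^2[G(s)] with G(s) = 1/(s - 6):
differentiating 2 times and applying the sign gives 2/(s - 6)^3.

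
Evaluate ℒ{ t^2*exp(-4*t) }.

L{e^(-4t)} = 1/(s + 4).
Then apply L{t^2·g(t)} = (-1)^2 d^2/ds^2[G(s)] with G(s) = 1/(s + 4):
differentiating 2 times and applying the sign gives 2/(s + 4)^3.

2/(s + 4)^3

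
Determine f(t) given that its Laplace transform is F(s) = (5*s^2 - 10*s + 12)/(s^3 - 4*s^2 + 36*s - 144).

Factor the denominator: s^3 - 4*s^2 + 36*s - 144 = (s - 4)*(s^2 + 36).
Partial fraction decomposition gives [1/(s - 4)] + [4*s/(s^2 + 36)] + [6/(s^2 + 36)].
Invert each term: 1/(s - 4) ↔ e^(4t); 4·s/(s^2 + 36) ↔ 4cos(6t); 1·6/(s^2 + 36) ↔ sin(6t).

f(t) = exp(4*t) + sin(6*t) + 4*cos(6*t)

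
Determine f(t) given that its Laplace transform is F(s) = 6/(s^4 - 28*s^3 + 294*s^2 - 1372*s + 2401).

f(t) = t^3*exp(7*t)

Rewrite the denominator: s^4 - 28*s^3 + 294*s^2 - 1372*s + 2401 = (s - 7)^4.
The form in (s - 7) signals a first-shifting-theorem factor e^(7t).
Since L{t^3} = 3!/s^4 = 6/s^4, the inverse is t^3*exp(7*t).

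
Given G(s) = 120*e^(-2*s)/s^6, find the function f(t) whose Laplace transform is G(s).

f(t) = Heaviside(t - 2)*((t - 2)^5)

The factor e^(-2s) signals a time shift by c = 2 (second shifting theorem).
L{t^5} = 5!/s^6 = 120/s^6, so L^-1{120/s^6} = t^5.
Hence the inverse is u(t - 2) times that function evaluated at t - 2.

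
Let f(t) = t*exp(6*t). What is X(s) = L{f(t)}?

L{e^(6t)} = 1/(s - 6).
Then apply L{t·g(t)} = -d/ds[G(s)] with G(s) = 1/(s - 6):
differentiating 1 time and applying the sign gives (s - 6)^(-2).

X(s) = (s - 6)^(-2)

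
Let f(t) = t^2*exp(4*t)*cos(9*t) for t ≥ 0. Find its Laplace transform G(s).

G(s) = 2*(s - 4)*(s^2 - 8*s - 227)/(s^2 - 8*s + 97)^3

L{cos(9t)} = s/(s^2 + 81).
Multiplying by e^(4t) shifts s → s - 4, so L{exp(4*t)*cos(9*t)} = (s - 4)/((s - 4)^2 + 81).
Then apply L{t^2·g(t)} = (-1)^2 d^2/ds^2[H(s)] with H(s) = (s - 4)/((s - 4)^2 + 81):
differentiating 2 times and applying the sign gives 2*(s - 4)*(s^2 - 8*s - 227)/(s^2 - 8*s + 97)^3.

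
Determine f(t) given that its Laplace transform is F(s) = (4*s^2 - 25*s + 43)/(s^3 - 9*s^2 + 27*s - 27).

Factor the denominator: s^3 - 9*s^2 + 27*s - 27 = (s - 3)^3.
Partial fraction decomposition gives [4/(s - 3)] + [-1/(s - 3)^2] + [4/(s - 3)^3].
Invert each term: 4/(s - 3) ↔ 4e^(3t); -1/(s - 3)^2 ↔ -t·e^(3t); 4/(s - 3)^3 ↔ (2)t^2·e^(3t).

f(t) = 2*t^2*exp(3*t) - t*exp(3*t) + 4*exp(3*t)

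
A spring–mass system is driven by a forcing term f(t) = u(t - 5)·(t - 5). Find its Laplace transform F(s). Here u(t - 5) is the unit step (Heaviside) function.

F(s) = exp(-5*s)/s^2

By the second shifting theorem, L{u(t - c)·g(t - c)} = e^(-cs)·G(s) with c = 5 and G(s) = L{g(t)}.
L{t} = 1!/s^2 = 1/s^2.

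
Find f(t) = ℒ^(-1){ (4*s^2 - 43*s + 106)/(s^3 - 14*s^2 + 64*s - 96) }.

f(t) = t*exp(4*t) - 2*exp(6*t) + 6*exp(4*t)

Factor the denominator: s^3 - 14*s^2 + 64*s - 96 = (s - 6)*(s - 4)^2.
Partial fraction decomposition gives [6/(s - 4)] + [(s - 4)^(-2)] + [-2/(s - 6)].
Invert each term: 6/(s - 4) ↔ 6e^(4t); 1/(s - 4)^2 ↔ t·e^(4t); -2/(s - 6) ↔ -2e^(6t).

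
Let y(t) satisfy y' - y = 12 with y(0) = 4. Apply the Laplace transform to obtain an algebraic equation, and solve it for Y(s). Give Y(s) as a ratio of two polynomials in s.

Y(s) = (4*s + 12)/(s^2 - s)

Transform both sides with L{·}.
The derivative rules (L{y'} = sY - y(0) = sY - 4) turn the left side into (s - 1)Y - (4).
The right side is L{12} = 12/s.
So (s - 1)Y = 12/s + (4).
Solve for Y(s) and write it as one ratio of polynomials.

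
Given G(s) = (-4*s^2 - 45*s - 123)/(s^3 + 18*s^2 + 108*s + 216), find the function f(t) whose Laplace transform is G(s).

f(t) = 3*t^2*exp(-6*t)/2 + 3*t*exp(-6*t) - 4*exp(-6*t)

Factor the denominator: s^3 + 18*s^2 + 108*s + 216 = (s + 6)^3.
Partial fraction decomposition gives [-4/(s + 6)] + [3/(s + 6)^2] + [3/(s + 6)^3].
Invert each term: -4/(s + 6) ↔ -4e^(-6t); 3/(s + 6)^2 ↔ 3t·e^(-6t); 3/(s + 6)^3 ↔ (3/2)t^2·e^(-6t).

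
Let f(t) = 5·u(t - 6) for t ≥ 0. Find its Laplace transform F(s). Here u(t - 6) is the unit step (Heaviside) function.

F(s) = 5*exp(-6*s)/s

By the second shifting theorem, L{u(t - c)·g(t - c)} = e^(-cs)·G(s) with c = 6 and G(s) = L{g(t)}.
L{5} = 5/s.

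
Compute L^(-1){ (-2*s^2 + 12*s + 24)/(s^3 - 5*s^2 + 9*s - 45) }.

exp(5*t) - sin(3*t) - 3*cos(3*t)

Factor the denominator: s^3 - 5*s^2 + 9*s - 45 = (s - 5)*(s^2 + 9).
Partial fraction decomposition gives [1/(s - 5)] + [-3*s/(s^2 + 9)] + [-3/(s^2 + 9)].
Invert each term: 1/(s - 5) ↔ e^(5t); -3·s/(s^2 + 9) ↔ -3cos(3t); -1·3/(s^2 + 9) ↔ -sin(3t).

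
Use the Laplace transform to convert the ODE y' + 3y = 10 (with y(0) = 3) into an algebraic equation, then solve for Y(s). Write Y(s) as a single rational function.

Y(s) = (3*s + 10)/(s^2 + 3*s)

Laplace-transform each side.
With L{y'} = sY - y(0) = sY - 3: the LHS transforms to (s + 3)Y - (3).
The right side is L{10} = 10/s.
So (s + 3)Y = 10/s + (3).
Isolate Y and clear denominators.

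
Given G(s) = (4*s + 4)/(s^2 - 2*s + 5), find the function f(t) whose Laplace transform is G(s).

Complete the square in the denominator: s^2 - 2*s + 5 = (s - 1)^2 + 2^2.
Split the numerator to match: 4*s + 4 = 4·(s - 1) + 4·2.
Invert each term: 4·(s - 1)/((s - 1)^2 + 4) ↔ 4e^(t)cos(2t); 4·2/((s - 1)^2 + 4) ↔ 4e^(t)sin(2t).

f(t) = 4*exp(t)*sin(2*t) + 4*exp(t)*cos(2*t)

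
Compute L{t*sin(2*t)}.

L{sin(2t)} = 2/(s^2 + 4).
Then apply L{t·g(t)} = -d/ds[G(s)] with G(s) = 2/(s^2 + 4):
differentiating 1 time and applying the sign gives 4*s/(s^2 + 4)^2.

4*s/(s^2 + 4)^2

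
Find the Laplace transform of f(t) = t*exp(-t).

(s + 1)^(-2)

L{e^(-t)} = 1/(s + 1).
Then apply L{t·g(t)} = -d/ds[G(s)] with G(s) = 1/(s + 1):
differentiating 1 time and applying the sign gives (s + 1)^(-2).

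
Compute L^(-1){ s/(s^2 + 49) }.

Since L{cos(7t)} = s/(s^2 + 49), the inverse is cos(7*t).

cos(7*t)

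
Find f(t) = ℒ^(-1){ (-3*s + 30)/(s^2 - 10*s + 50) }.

Complete the square in the denominator: s^2 - 10*s + 50 = (s - 5)^2 + 5^2.
Split the numerator to match: -3*s + 30 = -3·(s - 5) + 3·5.
Invert each term: -3·(s - 5)/((s - 5)^2 + 25) ↔ -3e^(5t)cos(5t); 3·5/((s - 5)^2 + 25) ↔ 3e^(5t)sin(5t).

f(t) = 3*exp(5*t)*sin(5*t) - 3*exp(5*t)*cos(5*t)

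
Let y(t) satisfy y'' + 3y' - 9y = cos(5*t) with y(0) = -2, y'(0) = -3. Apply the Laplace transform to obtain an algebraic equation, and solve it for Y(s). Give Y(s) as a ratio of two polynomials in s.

Y(s) = (-2*s^3 - 9*s^2 - 49*s - 225)/(s^4 + 3*s^3 + 16*s^2 + 75*s - 225)

Take the Laplace transform of both sides.
With L{y''} = s^2 Y - s·y(0) - y'(0) and L{y'} = sY - y(0), with y(0) = -2, y'(0) = -3: the LHS transforms to (s^2 + 3*s - 9)Y - (-2*s - 9).
The right side is L{cos(5*t)} = s/(s^2 + 25).
So (s^2 + 3*s - 9)Y = s/(s^2 + 25) + (-2*s - 9).
Isolate Y and clear denominators.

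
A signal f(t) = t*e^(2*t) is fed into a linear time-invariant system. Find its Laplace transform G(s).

L{e^(2t)} = 1/(s - 2).
Then apply L{t·g(t)} = -d/ds[H(s)] with H(s) = 1/(s - 2):
differentiating 1 time and applying the sign gives (s - 2)^(-2).

G(s) = (s - 2)^(-2)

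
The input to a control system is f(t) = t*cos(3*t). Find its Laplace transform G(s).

G(s) = (s - 3)*(s + 3)/(s^2 + 9)^2

L{cos(3t)} = s/(s^2 + 9).
Then apply L{t·g(t)} = -d/ds[H(s)] with H(s) = s/(s^2 + 9):
differentiating 1 time and applying the sign gives (s - 3)*(s + 3)/(s^2 + 9)^2.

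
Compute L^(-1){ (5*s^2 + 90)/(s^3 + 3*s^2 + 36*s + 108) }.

-sin(6*t) + 2*cos(6*t) + 3*exp(-3*t)

Factor the denominator: s^3 + 3*s^2 + 36*s + 108 = (s + 3)*(s^2 + 36).
Partial fraction decomposition gives [3/(s + 3)] + [2*s/(s^2 + 36)] + [-6/(s^2 + 36)].
Invert each term: 3/(s + 3) ↔ 3e^(-3t); 2·s/(s^2 + 36) ↔ 2cos(6t); -1·6/(s^2 + 36) ↔ -sin(6t).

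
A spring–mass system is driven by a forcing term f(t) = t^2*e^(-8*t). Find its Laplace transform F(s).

F(s) = 2/(s + 8)^3

L{e^(-8t)} = 1/(s + 8).
Then apply L{t^2·g(t)} = (-1)^2 d^2/ds^2[G(s)] with G(s) = 1/(s + 8):
differentiating 2 times and applying the sign gives 2/(s + 8)^3.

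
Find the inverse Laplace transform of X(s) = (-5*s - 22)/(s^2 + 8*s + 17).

-2*exp(-4*t)*sin(t) - 5*exp(-4*t)*cos(t)

Complete the square in the denominator: s^2 + 8*s + 17 = (s + 4)^2 + 1^2.
Split the numerator to match: -5*s - 22 = -5·(s + 4) - 2·1.
Invert each term: -5·(s + 4)/((s + 4)^2 + 1) ↔ -5e^(-4t)cos(t); -2·1/((s + 4)^2 + 1) ↔ -2e^(-4t)sin(t).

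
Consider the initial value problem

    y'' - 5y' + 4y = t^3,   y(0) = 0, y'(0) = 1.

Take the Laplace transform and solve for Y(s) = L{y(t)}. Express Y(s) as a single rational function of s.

Laplace-transform each side.
The derivative rules (L{y''} = s^2 Y - s·y(0) - y'(0) and L{y'} = sY - y(0), with y(0) = 0, y'(0) = 1) turn the left side into (s^2 - 5*s + 4)Y - (1).
The right side is L{t^3} = 6/s^4.
So (s^2 - 5*s + 4)Y = 6/s^4 + (1).
Divide through and combine into a single rational function.

Y(s) = (s^4 + 6)/(s^6 - 5*s^5 + 4*s^4)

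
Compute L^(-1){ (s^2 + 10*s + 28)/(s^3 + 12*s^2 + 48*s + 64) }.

Factor the denominator: s^3 + 12*s^2 + 48*s + 64 = (s + 4)^3.
Partial fraction decomposition gives [1/(s + 4)] + [2/(s + 4)^2] + [4/(s + 4)^3].
Invert each term: 1/(s + 4) ↔ e^(-4t); 2/(s + 4)^2 ↔ 2t·e^(-4t); 4/(s + 4)^3 ↔ (2)t^2·e^(-4t).

2*t^2*exp(-4*t) + 2*t*exp(-4*t) + exp(-4*t)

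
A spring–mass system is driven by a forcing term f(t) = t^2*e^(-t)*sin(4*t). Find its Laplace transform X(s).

L{sin(4t)} = 4/(s^2 + 16).
Multiplying by e^(-t) shifts s → s + 1, so L{e^(-t)*sin(4*t)} = 4/((s + 1)^2 + 16).
Then apply L{t^2·g(t)} = (-1)^2 d^2/ds^2[G(s)] with G(s) = 4/((s + 1)^2 + 16):
differentiating 2 times and applying the sign gives 8*(3*s^2 + 6*s - 13)/(s^2 + 2*s + 17)^3.

X(s) = 8*(3*s^2 + 6*s - 13)/(s^2 + 2*s + 17)^3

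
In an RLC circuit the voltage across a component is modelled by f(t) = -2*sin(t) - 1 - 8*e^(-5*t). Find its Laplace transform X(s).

The transform is linear, so treat each term independently.
(-8)·[L{e^(-5t)} = 1/(s + 5)]; L{-1} = -1/s; (-2)·[L{sin(t)} = 1/(s^2 + 1)].

X(s) = -2/(s^2 + 1) - 8/(s + 5) - 1/s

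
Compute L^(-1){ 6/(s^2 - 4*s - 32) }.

Rewrite the denominator: s^2 - 4*s - 32 = (s - 2)^2 - 36.
The form in (s - 2) signals a first-shifting-theorem factor e^(2t).
Since L{sinh(6t)} = 6/(s^2 - 36), the inverse is e^(2*t)*sinh(6*t).

exp(2*t)*sinh(6*t)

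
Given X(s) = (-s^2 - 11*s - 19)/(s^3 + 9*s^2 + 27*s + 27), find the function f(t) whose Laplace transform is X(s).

Factor the denominator: s^3 + 9*s^2 + 27*s + 27 = (s + 3)^3.
Partial fraction decomposition gives [-1/(s + 3)] + [-5/(s + 3)^2] + [5/(s + 3)^3].
Invert each term: -1/(s + 3) ↔ -e^(-3t); -5/(s + 3)^2 ↔ -5t·e^(-3t); 5/(s + 3)^3 ↔ (5/2)t^2·e^(-3t).

f(t) = 5*t^2*exp(-3*t)/2 - 5*t*exp(-3*t) - exp(-3*t)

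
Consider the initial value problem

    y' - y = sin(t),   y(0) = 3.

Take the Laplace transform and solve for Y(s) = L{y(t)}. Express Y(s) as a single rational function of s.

Y(s) = (3*s^2 + 4)/(s^3 - s^2 + s - 1)

Apply the Laplace transform to the equation.
Using L{y'} = sY - y(0) = sY - 3, the left side becomes (s - 1)Y - (3).
The right side is L{sin(t)} = 1/(s^2 + 1).
So (s - 1)Y = 1/(s^2 + 1) + (3).
Isolate Y and clear denominators.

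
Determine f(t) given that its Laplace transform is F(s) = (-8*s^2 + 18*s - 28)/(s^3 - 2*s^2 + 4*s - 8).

Factor the denominator: s^3 - 2*s^2 + 4*s - 8 = (s - 2)*(s^2 + 4).
Partial fraction decomposition gives [-3/(s - 2)] + [-5*s/(s^2 + 4)] + [8/(s^2 + 4)].
Invert each term: -3/(s - 2) ↔ -3e^(2t); -5·s/(s^2 + 4) ↔ -5cos(2t); 4·2/(s^2 + 4) ↔ 4sin(2t).

f(t) = -3*exp(2*t) + 4*sin(2*t) - 5*cos(2*t)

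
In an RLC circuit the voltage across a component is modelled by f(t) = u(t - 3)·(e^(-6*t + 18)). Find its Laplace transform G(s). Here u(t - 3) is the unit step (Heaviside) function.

By the second shifting theorem, L{u(t - c)·g(t - c)} = e^(-cs)·H(s) with c = 3 and H(s) = L{g(t)}.
L{e^(-6t)} = 1/(s + 6).

G(s) = exp(-3*s)/(s + 6)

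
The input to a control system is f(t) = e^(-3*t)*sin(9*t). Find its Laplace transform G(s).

G(s) = 9/((s + 3)^2 + 81)

L{sin(9t)} = 9/(s^2 + 81).
By the first shifting theorem, multiplying by e^(-3t) replaces s with s + 3.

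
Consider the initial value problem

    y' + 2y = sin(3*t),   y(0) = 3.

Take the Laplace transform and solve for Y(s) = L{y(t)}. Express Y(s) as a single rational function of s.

Transform both sides with L{·}.
With L{y'} = sY - y(0) = sY - 3: the LHS transforms to (s + 2)Y - (3).
The right side is L{sin(3*t)} = 3/(s^2 + 9).
So (s + 2)Y = 3/(s^2 + 9) + (3).
Solve for Y(s) and write it as one ratio of polynomials.

Y(s) = (3*s^2 + 30)/(s^3 + 2*s^2 + 9*s + 18)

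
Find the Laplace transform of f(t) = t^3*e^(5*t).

6/(s - 5)^4

L{t^3} = 3!/s^4 = 6/s^4.
By the first shifting theorem, multiplying by e^(5t) replaces s with s - 5.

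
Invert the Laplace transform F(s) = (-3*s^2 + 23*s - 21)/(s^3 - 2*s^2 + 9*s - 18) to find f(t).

Factor the denominator: s^3 - 2*s^2 + 9*s - 18 = (s - 2)*(s^2 + 9).
Partial fraction decomposition gives [1/(s - 2)] + [-4*s/(s^2 + 9)] + [15/(s^2 + 9)].
Invert each term: 1/(s - 2) ↔ e^(2t); -4·s/(s^2 + 9) ↔ -4cos(3t); 5·3/(s^2 + 9) ↔ 5sin(3t).

f(t) = exp(2*t) + 5*sin(3*t) - 4*cos(3*t)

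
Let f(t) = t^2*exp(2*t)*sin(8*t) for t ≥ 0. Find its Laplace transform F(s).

L{sin(8t)} = 8/(s^2 + 64).
Multiplying by e^(2t) shifts s → s - 2, so L{exp(2*t)*sin(8*t)} = 8/((s - 2)^2 + 64).
Then apply L{t^2·g(t)} = (-1)^2 d^2/ds^2[G(s)] with G(s) = 8/((s - 2)^2 + 64):
differentiating 2 times and applying the sign gives 16*(3*s^2 - 12*s - 52)/(s^2 - 4*s + 68)^3.

F(s) = 16*(3*s^2 - 12*s - 52)/(s^2 - 4*s + 68)^3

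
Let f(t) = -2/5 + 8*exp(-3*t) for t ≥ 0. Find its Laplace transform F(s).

F(s) = 8/(s + 3) - 2/(5*s)

Apply the Laplace transform termwise.
L{-2/5} = (-2/5)/s; (8)·[L{e^(-3t)} = 1/(s + 3)].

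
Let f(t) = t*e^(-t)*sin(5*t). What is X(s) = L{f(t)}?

L{sin(5t)} = 5/(s^2 + 25).
Multiplying by e^(-t) shifts s → s + 1, so L{e^(-t)*sin(5*t)} = 5/((s + 1)^2 + 25).
Then apply L{t·g(t)} = -d/ds[G(s)] with G(s) = 5/((s + 1)^2 + 25):
differentiating 1 time and applying the sign gives 10*(s + 1)/(s^2 + 2*s + 26)^2.

X(s) = 10*(s + 1)/(s^2 + 2*s + 26)^2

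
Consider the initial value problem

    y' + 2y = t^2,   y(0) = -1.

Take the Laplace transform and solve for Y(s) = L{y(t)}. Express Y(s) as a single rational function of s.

Y(s) = (-s^3 + 2)/(s^4 + 2*s^3)

Take the Laplace transform of both sides.
Using L{y'} = sY - y(0) = sY - (-1), the left side becomes (s + 2)Y - (-1).
The right side is L{t^2} = 2/s^3.
So (s + 2)Y = 2/s^3 + (-1).
Divide through and combine into a single rational function.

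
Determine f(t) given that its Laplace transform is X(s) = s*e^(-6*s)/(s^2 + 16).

The factor e^(-6s) signals a time shift by c = 6 (second shifting theorem).
L{cos(4t)} = s/(s^2 + 16), so L^-1{s/(s^2 + 16)} = cos(4*t).
Hence the inverse is u(t - 6) times that function evaluated at t - 6.

f(t) = Heaviside(t - 6)*(cos(4*t - 24))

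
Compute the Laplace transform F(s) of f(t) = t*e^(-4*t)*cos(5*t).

L{cos(5t)} = s/(s^2 + 25).
Multiplying by e^(-4t) shifts s → s + 4, so L{e^(-4*t)*cos(5*t)} = (s + 4)/((s + 4)^2 + 25).
Then apply L{t·g(t)} = -d/ds[G(s)] with G(s) = (s + 4)/((s + 4)^2 + 25):
differentiating 1 time and applying the sign gives (s - 1)*(s + 9)/(s^2 + 8*s + 41)^2.

F(s) = (s - 1)*(s + 9)/(s^2 + 8*s + 41)^2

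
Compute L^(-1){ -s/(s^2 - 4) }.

Since L{cosh(2t)} = s/(s^2 - 4), the inverse is cosh(2*t), scaled by -1.

-cosh(2*t)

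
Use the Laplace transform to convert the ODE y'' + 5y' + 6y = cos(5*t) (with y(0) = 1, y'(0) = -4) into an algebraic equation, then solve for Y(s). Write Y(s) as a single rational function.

Y(s) = (s^3 + s^2 + 26*s + 25)/(s^4 + 5*s^3 + 31*s^2 + 125*s + 150)

Transform both sides with L{·}.
Using L{y''} = s^2 Y - s·y(0) - y'(0) and L{y'} = sY - y(0), with y(0) = 1, y'(0) = -4, the left side becomes (s^2 + 5*s + 6)Y - (s + 1).
The right side is L{cos(5*t)} = s/(s^2 + 25).
So (s^2 + 5*s + 6)Y = s/(s^2 + 25) + (s + 1).
Isolate Y and clear denominators.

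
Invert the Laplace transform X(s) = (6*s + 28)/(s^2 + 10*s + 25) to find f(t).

Factor the denominator: s^2 + 10*s + 25 = (s + 5)^2.
Partial fraction decomposition gives [6/(s + 5)] + [-2/(s + 5)^2].
Invert each term: 6/(s + 5) ↔ 6e^(-5t); -2/(s + 5)^2 ↔ -2t·e^(-5t).

f(t) = -2*t*exp(-5*t) + 6*exp(-5*t)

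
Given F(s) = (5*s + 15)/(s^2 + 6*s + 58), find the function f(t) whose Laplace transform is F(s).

Rewrite the denominator: s^2 + 6*s + 58 = (s + 3)^2 + 49.
The form in (s + 3) signals a first-shifting-theorem factor e^(-3t).
Since L{cos(7t)} = s/(s^2 + 49), the inverse is e^(-3*t)*cos(7*t), scaled by 5.

f(t) = 5*exp(-3*t)*cos(7*t)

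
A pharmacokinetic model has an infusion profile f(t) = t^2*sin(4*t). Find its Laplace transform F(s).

F(s) = 8*(3*s^2 - 16)/(s^2 + 16)^3

L{sin(4t)} = 4/(s^2 + 16).
Then apply L{t^2·g(t)} = (-1)^2 d^2/ds^2[G(s)] with G(s) = 4/(s^2 + 16):
differentiating 2 times and applying the sign gives 8*(3*s^2 - 16)/(s^2 + 16)^3.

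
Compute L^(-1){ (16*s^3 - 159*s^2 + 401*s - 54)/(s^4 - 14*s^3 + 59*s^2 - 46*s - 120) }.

Factor the denominator: s^4 - 14*s^3 + 59*s^2 - 46*s - 120 = (s - 6)*(s - 5)*(s - 4)*(s + 1).
Partial fraction decomposition gives [3/(s + 1)] + [3/(s - 4)] + [4/(s - 5)] + [6/(s - 6)].
Invert each term: 3/(s + 1) ↔ 3e^(-t); 3/(s - 4) ↔ 3e^(4t); 4/(s - 5) ↔ 4e^(5t); 6/(s - 6) ↔ 6e^(6t).

6*exp(6*t) + 4*exp(5*t) + 3*exp(4*t) + 3*exp(-t)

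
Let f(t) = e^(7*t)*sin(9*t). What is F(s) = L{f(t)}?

L{sin(9t)} = 9/(s^2 + 81).
By the first shifting theorem, multiplying by e^(7t) replaces s with s - 7.

F(s) = 9/((s - 7)^2 + 81)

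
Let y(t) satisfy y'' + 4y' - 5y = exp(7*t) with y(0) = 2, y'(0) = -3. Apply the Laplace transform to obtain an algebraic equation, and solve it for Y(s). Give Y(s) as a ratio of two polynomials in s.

Y(s) = (2*s^2 - 9*s - 34)/(s^3 - 3*s^2 - 33*s + 35)

Take the Laplace transform of both sides.
Using L{y''} = s^2 Y - s·y(0) - y'(0) and L{y'} = sY - y(0), with y(0) = 2, y'(0) = -3, the left side becomes (s^2 + 4*s - 5)Y - (2*s + 5).
The right side is L{exp(7*t)} = 1/(s - 7).
So (s^2 + 4*s - 5)Y = 1/(s - 7) + (2*s + 5).
Isolate Y and clear denominators.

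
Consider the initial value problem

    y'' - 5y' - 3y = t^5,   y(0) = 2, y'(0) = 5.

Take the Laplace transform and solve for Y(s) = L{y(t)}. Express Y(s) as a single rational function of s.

Y(s) = (2*s^7 - 5*s^6 + 120)/(s^8 - 5*s^7 - 3*s^6)

Take the Laplace transform of both sides.
Using L{y''} = s^2 Y - s·y(0) - y'(0) and L{y'} = sY - y(0), with y(0) = 2, y'(0) = 5, the left side becomes (s^2 - 5*s - 3)Y - (2*s - 5).
The right side is L{t^5} = 120/s^6.
So (s^2 - 5*s - 3)Y = 120/s^6 + (2*s - 5).
Solve for Y(s) and write it as one ratio of polynomials.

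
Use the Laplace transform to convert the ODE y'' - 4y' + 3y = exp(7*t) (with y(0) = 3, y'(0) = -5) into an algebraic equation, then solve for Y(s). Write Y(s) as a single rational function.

Take the Laplace transform of both sides.
Using L{y''} = s^2 Y - s·y(0) - y'(0) and L{y'} = sY - y(0), with y(0) = 3, y'(0) = -5, the left side becomes (s^2 - 4*s + 3)Y - (3*s - 17).
The right side is L{exp(7*t)} = 1/(s - 7).
So (s^2 - 4*s + 3)Y = 1/(s - 7) + (3*s - 17).
Isolate Y and clear denominators.

Y(s) = (3*s^2 - 38*s + 120)/(s^3 - 11*s^2 + 31*s - 21)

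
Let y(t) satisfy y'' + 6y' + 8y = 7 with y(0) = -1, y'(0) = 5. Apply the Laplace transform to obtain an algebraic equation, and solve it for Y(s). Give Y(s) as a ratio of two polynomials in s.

Y(s) = (-s^2 - s + 7)/(s^3 + 6*s^2 + 8*s)

Transform both sides with L{·}.
Using L{y''} = s^2 Y - s·y(0) - y'(0) and L{y'} = sY - y(0), with y(0) = -1, y'(0) = 5, the left side becomes (s^2 + 6*s + 8)Y - (-s - 1).
The right side is L{7} = 7/s.
So (s^2 + 6*s + 8)Y = 7/s + (-s - 1).
Solve for Y(s) and write it as one ratio of polynomials.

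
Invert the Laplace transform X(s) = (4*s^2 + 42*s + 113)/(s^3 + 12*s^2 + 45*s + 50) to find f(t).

Factor the denominator: s^3 + 12*s^2 + 45*s + 50 = (s + 2)*(s + 5)^2.
Partial fraction decomposition gives [-1/(s + 5)] + [-1/(s + 5)^2] + [5/(s + 2)].
Invert each term: -1/(s + 5) ↔ -e^(-5t); -1/(s + 5)^2 ↔ -t·e^(-5t); 5/(s + 2) ↔ 5e^(-2t).

f(t) = -t*exp(-5*t) + 5*exp(-2*t) - exp(-5*t)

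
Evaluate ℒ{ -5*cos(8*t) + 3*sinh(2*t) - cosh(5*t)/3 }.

Apply the Laplace transform termwise.
(3)·[L{sinh(2t)} = 2/(s^2 - 4)]; (-5)·[L{cos(8t)} = s/(s^2 + 64)]; (-1/3)·[L{cosh(5t)} = s/(s^2 - 25)].

-5*s/(s^2 + 64) - s/(3*(s^2 - 25)) + 6/(s^2 - 4)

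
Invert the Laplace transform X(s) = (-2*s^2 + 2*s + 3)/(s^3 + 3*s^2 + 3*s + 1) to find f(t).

f(t) = -t^2*exp(-t)/2 + 6*t*exp(-t) - 2*exp(-t)

Factor the denominator: s^3 + 3*s^2 + 3*s + 1 = (s + 1)^3.
Partial fraction decomposition gives [-2/(s + 1)] + [6/(s + 1)^2] + [-1/(s + 1)^3].
Invert each term: -2/(s + 1) ↔ -2e^(-t); 6/(s + 1)^2 ↔ 6t·e^(-t); -1/(s + 1)^3 ↔ (-1/2)t^2·e^(-t).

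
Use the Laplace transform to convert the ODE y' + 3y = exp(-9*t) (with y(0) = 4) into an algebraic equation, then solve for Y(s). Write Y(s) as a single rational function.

Laplace-transform each side.
Using L{y'} = sY - y(0) = sY - 4, the left side becomes (s + 3)Y - (4).
The right side is L{exp(-9*t)} = 1/(s + 9).
So (s + 3)Y = 1/(s + 9) + (4).
Divide through and combine into a single rational function.

Y(s) = (4*s + 37)/(s^2 + 12*s + 27)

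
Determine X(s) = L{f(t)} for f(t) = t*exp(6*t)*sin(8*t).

L{sin(8t)} = 8/(s^2 + 64).
Multiplying by e^(6t) shifts s → s - 6, so L{exp(6*t)*sin(8*t)} = 8/((s - 6)^2 + 64).
Then apply L{t·g(t)} = -d/ds[G(s)] with G(s) = 8/((s - 6)^2 + 64):
differentiating 1 time and applying the sign gives 16*(s - 6)/(s^2 - 12*s + 100)^2.

X(s) = 16*(s - 6)/(s^2 - 12*s + 100)^2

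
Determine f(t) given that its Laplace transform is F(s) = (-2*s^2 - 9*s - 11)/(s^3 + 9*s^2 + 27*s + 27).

f(t) = -t^2*exp(-3*t) + 3*t*exp(-3*t) - 2*exp(-3*t)

Factor the denominator: s^3 + 9*s^2 + 27*s + 27 = (s + 3)^3.
Partial fraction decomposition gives [-2/(s + 3)] + [3/(s + 3)^2] + [-2/(s + 3)^3].
Invert each term: -2/(s + 3) ↔ -2e^(-3t); 3/(s + 3)^2 ↔ 3t·e^(-3t); -2/(s + 3)^3 ↔ (-1)t^2·e^(-3t).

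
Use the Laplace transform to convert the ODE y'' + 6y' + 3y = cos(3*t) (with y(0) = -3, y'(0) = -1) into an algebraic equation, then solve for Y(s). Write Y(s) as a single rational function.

Y(s) = (-3*s^3 - 19*s^2 - 26*s - 171)/(s^4 + 6*s^3 + 12*s^2 + 54*s + 27)

Take the Laplace transform of both sides.
The derivative rules (L{y''} = s^2 Y - s·y(0) - y'(0) and L{y'} = sY - y(0), with y(0) = -3, y'(0) = -1) turn the left side into (s^2 + 6*s + 3)Y - (-3*s - 19).
The right side is L{cos(3*t)} = s/(s^2 + 9).
So (s^2 + 6*s + 3)Y = s/(s^2 + 9) + (-3*s - 19).
Isolate Y and clear denominators.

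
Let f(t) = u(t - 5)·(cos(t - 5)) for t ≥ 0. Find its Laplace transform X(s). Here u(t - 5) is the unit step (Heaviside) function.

By the second shifting theorem, L{u(t - c)·g(t - c)} = e^(-cs)·G(s) with c = 5 and G(s) = L{g(t)}.
L{cos(t)} = s/(s^2 + 1).

X(s) = s*exp(-5*s)/(s^2 + 1)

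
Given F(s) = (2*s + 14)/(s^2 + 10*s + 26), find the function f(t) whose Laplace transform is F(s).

f(t) = 4*exp(-5*t)*sin(t) + 2*exp(-5*t)*cos(t)

Complete the square in the denominator: s^2 + 10*s + 26 = (s + 5)^2 + 1^2.
Split the numerator to match: 2*s + 14 = 2·(s + 5) + 4·1.
Invert each term: 2·(s + 5)/((s + 5)^2 + 1) ↔ 2e^(-5t)cos(t); 4·1/((s + 5)^2 + 1) ↔ 4e^(-5t)sin(t).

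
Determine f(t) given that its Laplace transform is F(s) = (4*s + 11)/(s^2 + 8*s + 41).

Complete the square in the denominator: s^2 + 8*s + 41 = (s + 4)^2 + 5^2.
Split the numerator to match: 4*s + 11 = 4·(s + 4) - 1·5.
Invert each term: 4·(s + 4)/((s + 4)^2 + 25) ↔ 4e^(-4t)cos(5t); -1·5/((s + 4)^2 + 25) ↔ -e^(-4t)sin(5t).

f(t) = -exp(-4*t)*sin(5*t) + 4*exp(-4*t)*cos(5*t)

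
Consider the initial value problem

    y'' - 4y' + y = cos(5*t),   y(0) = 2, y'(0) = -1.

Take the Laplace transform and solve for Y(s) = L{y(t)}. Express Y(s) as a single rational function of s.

Y(s) = (2*s^3 - 9*s^2 + 51*s - 225)/(s^4 - 4*s^3 + 26*s^2 - 100*s + 25)

Apply the Laplace transform to the equation.
Using L{y''} = s^2 Y - s·y(0) - y'(0) and L{y'} = sY - y(0), with y(0) = 2, y'(0) = -1, the left side becomes (s^2 - 4*s + 1)Y - (2*s - 9).
The right side is L{cos(5*t)} = s/(s^2 + 25).
So (s^2 - 4*s + 1)Y = s/(s^2 + 25) + (2*s - 9).
Solve for Y(s) and write it as one ratio of polynomials.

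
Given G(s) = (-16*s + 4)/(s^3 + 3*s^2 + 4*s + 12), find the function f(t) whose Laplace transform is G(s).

f(t) = -2*sin(2*t) - 4*cos(2*t) + 4*exp(-3*t)

Factor the denominator: s^3 + 3*s^2 + 4*s + 12 = (s + 3)*(s^2 + 4).
Partial fraction decomposition gives [4/(s + 3)] + [-4*s/(s^2 + 4)] + [-4/(s^2 + 4)].
Invert each term: 4/(s + 3) ↔ 4e^(-3t); -4·s/(s^2 + 4) ↔ -4cos(2t); -2·2/(s^2 + 4) ↔ -2sin(2t).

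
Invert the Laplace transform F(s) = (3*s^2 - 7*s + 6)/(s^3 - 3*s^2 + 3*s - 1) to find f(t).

f(t) = t^2*exp(t) - t*exp(t) + 3*exp(t)

Factor the denominator: s^3 - 3*s^2 + 3*s - 1 = (s - 1)^3.
Partial fraction decomposition gives [3/(s - 1)] + [-1/(s - 1)^2] + [2/(s - 1)^3].
Invert each term: 3/(s - 1) ↔ 3e^(t); -1/(s - 1)^2 ↔ -t·e^(t); 2/(s - 1)^3 ↔ (1)t^2·e^(t).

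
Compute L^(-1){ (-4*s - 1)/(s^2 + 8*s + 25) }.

5*exp(-4*t)*sin(3*t) - 4*exp(-4*t)*cos(3*t)

Complete the square in the denominator: s^2 + 8*s + 25 = (s + 4)^2 + 3^2.
Split the numerator to match: -4*s - 1 = -4·(s + 4) + 5·3.
Invert each term: -4·(s + 4)/((s + 4)^2 + 9) ↔ -4e^(-4t)cos(3t); 5·3/((s + 4)^2 + 9) ↔ 5e^(-4t)sin(3t).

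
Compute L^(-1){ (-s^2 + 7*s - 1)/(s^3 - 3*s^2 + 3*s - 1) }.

Factor the denominator: s^3 - 3*s^2 + 3*s - 1 = (s - 1)^3.
Partial fraction decomposition gives [-1/(s - 1)] + [5/(s - 1)^2] + [5/(s - 1)^3].
Invert each term: -1/(s - 1) ↔ -e^(t); 5/(s - 1)^2 ↔ 5t·e^(t); 5/(s - 1)^3 ↔ (5/2)t^2·e^(t).

5*t^2*exp(t)/2 + 5*t*exp(t) - exp(t)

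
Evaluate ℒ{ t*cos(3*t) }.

(s - 3)*(s + 3)/(s^2 + 9)^2

L{cos(3t)} = s/(s^2 + 9).
Then apply L{t·g(t)} = -d/ds[G(s)] with G(s) = s/(s^2 + 9):
differentiating 1 time and applying the sign gives (s - 3)*(s + 3)/(s^2 + 9)^2.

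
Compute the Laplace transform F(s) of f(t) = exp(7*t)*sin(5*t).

F(s) = 5/((s - 7)^2 + 25)

L{sin(5t)} = 5/(s^2 + 25).
By the first shifting theorem, multiplying by e^(7t) replaces s with s - 7.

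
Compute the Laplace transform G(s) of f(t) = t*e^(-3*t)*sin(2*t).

L{sin(2t)} = 2/(s^2 + 4).
Multiplying by e^(-3t) shifts s → s + 3, so L{e^(-3*t)*sin(2*t)} = 2/((s + 3)^2 + 4).
Then apply L{t·g(t)} = -d/ds[H(s)] with H(s) = 2/((s + 3)^2 + 4):
differentiating 1 time and applying the sign gives 4*(s + 3)/(s^2 + 6*s + 13)^2.

G(s) = 4*(s + 3)/(s^2 + 6*s + 13)^2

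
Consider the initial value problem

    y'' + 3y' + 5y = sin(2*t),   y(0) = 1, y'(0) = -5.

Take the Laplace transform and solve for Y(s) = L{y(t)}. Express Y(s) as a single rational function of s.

Take the Laplace transform of both sides.
With L{y''} = s^2 Y - s·y(0) - y'(0) and L{y'} = sY - y(0), with y(0) = 1, y'(0) = -5: the LHS transforms to (s^2 + 3*s + 5)Y - (s - 2).
The right side is L{sin(2*t)} = 2/(s^2 + 4).
So (s^2 + 3*s + 5)Y = 2/(s^2 + 4) + (s - 2).
Isolate Y and clear denominators.

Y(s) = (s^3 - 2*s^2 + 4*s - 6)/(s^4 + 3*s^3 + 9*s^2 + 12*s + 20)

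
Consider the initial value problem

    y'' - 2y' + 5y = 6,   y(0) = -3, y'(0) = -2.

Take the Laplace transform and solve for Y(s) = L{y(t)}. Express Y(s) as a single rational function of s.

Apply the Laplace transform to the equation.
Using L{y''} = s^2 Y - s·y(0) - y'(0) and L{y'} = sY - y(0), with y(0) = -3, y'(0) = -2, the left side becomes (s^2 - 2*s + 5)Y - (-3*s + 4).
The right side is L{6} = 6/s.
So (s^2 - 2*s + 5)Y = 6/s + (-3*s + 4).
Isolate Y and clear denominators.

Y(s) = (-3*s^2 + 4*s + 6)/(s^3 - 2*s^2 + 5*s)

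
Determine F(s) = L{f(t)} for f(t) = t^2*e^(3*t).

F(s) = 2/(s - 3)^3

L{e^(3t)} = 1/(s - 3).
Then apply L{t^2·g(t)} = (-1)^2 d^2/ds^2[G(s)] with G(s) = 1/(s - 3):
differentiating 2 times and applying the sign gives 2/(s - 3)^3.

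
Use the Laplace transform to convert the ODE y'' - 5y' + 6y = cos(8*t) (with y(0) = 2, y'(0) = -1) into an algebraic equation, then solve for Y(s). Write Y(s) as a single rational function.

Transform both sides with L{·}.
With L{y''} = s^2 Y - s·y(0) - y'(0) and L{y'} = sY - y(0), with y(0) = 2, y'(0) = -1: the LHS transforms to (s^2 - 5*s + 6)Y - (2*s - 11).
The right side is L{cos(8*t)} = s/(s^2 + 64).
So (s^2 - 5*s + 6)Y = s/(s^2 + 64) + (2*s - 11).
Isolate Y and clear denominators.

Y(s) = (2*s^3 - 11*s^2 + 129*s - 704)/(s^4 - 5*s^3 + 70*s^2 - 320*s + 384)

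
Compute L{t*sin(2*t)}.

4*s/(s^2 + 4)^2

L{sin(2t)} = 2/(s^2 + 4).
Then apply L{t·g(t)} = -d/ds[G(s)] with G(s) = 2/(s^2 + 4):
differentiating 1 time and applying the sign gives 4*s/(s^2 + 4)^2.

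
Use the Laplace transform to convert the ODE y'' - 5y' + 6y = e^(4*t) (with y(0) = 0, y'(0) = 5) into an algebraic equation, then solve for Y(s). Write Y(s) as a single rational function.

Y(s) = (5*s - 19)/(s^3 - 9*s^2 + 26*s - 24)

Laplace-transform each side.
The derivative rules (L{y''} = s^2 Y - s·y(0) - y'(0) and L{y'} = sY - y(0), with y(0) = 0, y'(0) = 5) turn the left side into (s^2 - 5*s + 6)Y - (5).
The right side is L{e^(4*t)} = 1/(s - 4).
So (s^2 - 5*s + 6)Y = 1/(s - 4) + (5).
Divide through and combine into a single rational function.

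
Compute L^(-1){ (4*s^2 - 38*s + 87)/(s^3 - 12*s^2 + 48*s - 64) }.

Factor the denominator: s^3 - 12*s^2 + 48*s - 64 = (s - 4)^3.
Partial fraction decomposition gives [4/(s - 4)] + [-6/(s - 4)^2] + [-1/(s - 4)^3].
Invert each term: 4/(s - 4) ↔ 4e^(4t); -6/(s - 4)^2 ↔ -6t·e^(4t); -1/(s - 4)^3 ↔ (-1/2)t^2·e^(4t).

-t^2*exp(4*t)/2 - 6*t*exp(4*t) + 4*exp(4*t)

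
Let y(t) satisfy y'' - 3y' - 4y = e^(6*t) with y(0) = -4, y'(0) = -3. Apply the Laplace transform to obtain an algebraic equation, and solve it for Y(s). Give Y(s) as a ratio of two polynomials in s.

Transform both sides with L{·}.
With L{y''} = s^2 Y - s·y(0) - y'(0) and L{y'} = sY - y(0), with y(0) = -4, y'(0) = -3: the LHS transforms to (s^2 - 3*s - 4)Y - (-4*s + 9).
The right side is L{e^(6*t)} = 1/(s - 6).
So (s^2 - 3*s - 4)Y = 1/(s - 6) + (-4*s + 9).
Solve for Y(s) and write it as one ratio of polynomials.

Y(s) = (-4*s^2 + 33*s - 53)/(s^3 - 9*s^2 + 14*s + 24)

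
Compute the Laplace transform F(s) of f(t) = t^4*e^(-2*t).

F(s) = 24/(s + 2)^5

L{t^4} = 4!/s^5 = 24/s^5.
By the first shifting theorem, multiplying by e^(-2t) replaces s with s + 2.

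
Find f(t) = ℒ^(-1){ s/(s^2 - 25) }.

Since L{cosh(5t)} = s/(s^2 - 25), the inverse is cosh(5*t).

f(t) = cosh(5*t)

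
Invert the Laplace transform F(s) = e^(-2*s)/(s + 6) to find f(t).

The factor e^(-2s) signals a time shift by c = 2 (second shifting theorem).
L{e^(-6t)} = 1/(s + 6), so L^-1{1/(s + 6)} = e^(-6*t).
Hence the inverse is u(t - 2) times that function evaluated at t - 2.

f(t) = Heaviside(t - 2)*(exp(-6*t + 12))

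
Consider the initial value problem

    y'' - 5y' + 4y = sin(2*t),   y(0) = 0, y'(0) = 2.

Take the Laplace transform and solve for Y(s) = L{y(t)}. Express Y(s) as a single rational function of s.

Apply the Laplace transform to the equation.
The derivative rules (L{y''} = s^2 Y - s·y(0) - y'(0) and L{y'} = sY - y(0), with y(0) = 0, y'(0) = 2) turn the left side into (s^2 - 5*s + 4)Y - (2).
The right side is L{sin(2*t)} = 2/(s^2 + 4).
So (s^2 - 5*s + 4)Y = 2/(s^2 + 4) + (2).
Solve for Y(s) and write it as one ratio of polynomials.

Y(s) = (2*s^2 + 10)/(s^4 - 5*s^3 + 8*s^2 - 20*s + 16)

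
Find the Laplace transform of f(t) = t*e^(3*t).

(s - 3)^(-2)

L{e^(3t)} = 1/(s - 3).
Then apply L{t·g(t)} = -d/ds[H(s)] with H(s) = 1/(s - 3):
differentiating 1 time and applying the sign gives (s - 3)^(-2).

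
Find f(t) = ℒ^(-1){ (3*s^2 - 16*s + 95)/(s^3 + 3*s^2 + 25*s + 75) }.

Factor the denominator: s^3 + 3*s^2 + 25*s + 75 = (s + 3)*(s^2 + 25).
Partial fraction decomposition gives [5/(s + 3)] + [-2*s/(s^2 + 25)] + [-10/(s^2 + 25)].
Invert each term: 5/(s + 3) ↔ 5e^(-3t); -2·s/(s^2 + 25) ↔ -2cos(5t); -2·5/(s^2 + 25) ↔ -2sin(5t).

f(t) = -2*sin(5*t) - 2*cos(5*t) + 5*exp(-3*t)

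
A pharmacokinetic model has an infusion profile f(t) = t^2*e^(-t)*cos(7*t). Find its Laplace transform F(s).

F(s) = 2*(s + 1)*(s^2 + 2*s - 146)/(s^2 + 2*s + 50)^3

L{cos(7t)} = s/(s^2 + 49).
Multiplying by e^(-t) shifts s → s + 1, so L{e^(-t)*cos(7*t)} = (s + 1)/((s + 1)^2 + 49).
Then apply L{t^2·g(t)} = (-1)^2 d^2/ds^2[G(s)] with G(s) = (s + 1)/((s + 1)^2 + 49):
differentiating 2 times and applying the sign gives 2*(s + 1)*(s^2 + 2*s - 146)/(s^2 + 2*s + 50)^3.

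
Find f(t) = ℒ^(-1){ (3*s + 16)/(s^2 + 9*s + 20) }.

f(t) = 4*exp(-4*t) - exp(-5*t)

Factor the denominator: s^2 + 9*s + 20 = (s + 4)*(s + 5).
Partial fraction decomposition gives [4/(s + 4)] + [-1/(s + 5)].
Invert each term: 4/(s + 4) ↔ 4e^(-4t); -1/(s + 5) ↔ -e^(-5t).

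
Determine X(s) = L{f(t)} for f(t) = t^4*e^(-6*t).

X(s) = 24/(s + 6)^5

L{t^4} = 4!/s^5 = 24/s^5.
By the first shifting theorem, multiplying by e^(-6t) replaces s with s + 6.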